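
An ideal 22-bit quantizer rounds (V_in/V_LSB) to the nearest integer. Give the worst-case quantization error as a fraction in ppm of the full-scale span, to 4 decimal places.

0.1192 ppm

Rounding → worst-case error = ½ LSB = V_FS/2^23, so 1e+06/8388608 = 0.119209 ppm of full scale.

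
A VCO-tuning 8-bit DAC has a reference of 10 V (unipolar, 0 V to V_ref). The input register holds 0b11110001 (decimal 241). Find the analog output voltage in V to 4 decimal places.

9.4141 V

LSB = 10 V / 2^8 = 39.062 mV.
Code 0b11110001 = 241 decimal.
V_out = 0 + 241 × 0.0390625 V = 9.41406 V.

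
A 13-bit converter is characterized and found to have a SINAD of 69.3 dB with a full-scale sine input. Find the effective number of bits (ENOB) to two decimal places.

ENOB = (SINAD − 1.76) / 6.02 = (69.3 − 1.76)/6.02 = 11.219.

11.22 bits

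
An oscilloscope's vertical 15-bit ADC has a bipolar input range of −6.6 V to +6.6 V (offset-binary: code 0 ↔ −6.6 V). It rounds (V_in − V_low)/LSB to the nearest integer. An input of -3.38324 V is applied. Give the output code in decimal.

code 7985

LSB = 13.2 V / 32768 = 402.83 µV.
(-3.38324 − (−6.6)) / 0.000402832 = 7985.363 LSBs.
round(7985.363) = 7985.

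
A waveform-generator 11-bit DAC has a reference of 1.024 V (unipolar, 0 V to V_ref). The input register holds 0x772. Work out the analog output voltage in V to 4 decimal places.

LSB = 1.024 V / 2^11 = 0.500 mV.
Code 0x772 = 1906 decimal.
V_out = 0 + 1906 × 0.0005 V = 0.953 V.

0.9530 V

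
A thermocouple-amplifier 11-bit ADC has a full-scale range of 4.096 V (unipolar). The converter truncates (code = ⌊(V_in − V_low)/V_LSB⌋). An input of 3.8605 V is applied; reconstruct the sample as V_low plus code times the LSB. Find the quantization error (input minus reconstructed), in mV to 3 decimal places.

One LSB is 4.096 V / 2048 = 2.000 mV.
(3.8605 − 0)/0.002 = 1930.2500; ⌊·⌋ gives code 1930.
V_rec = 0 + 1930·0.002 = 3.86 V.
Error = 3.8605 − 3.86 = 0.0005 V = 0.500 mV.

0.500 mV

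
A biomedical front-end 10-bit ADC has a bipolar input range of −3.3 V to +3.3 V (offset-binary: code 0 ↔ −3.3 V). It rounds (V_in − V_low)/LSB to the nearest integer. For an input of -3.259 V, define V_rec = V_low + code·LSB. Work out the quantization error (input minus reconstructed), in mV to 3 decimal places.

One LSB is 6.6 V / 1024 = 6.445 mV.
Scaled input = 6.3612 LSBs, so code = 6.
Reconstructed: -3.2613281 V.
V_in − V_rec = 0.00232812 V = 2.328 mV.

2.328 mV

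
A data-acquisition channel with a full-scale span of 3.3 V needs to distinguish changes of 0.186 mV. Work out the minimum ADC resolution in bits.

15 bits

Number of steps required ≥ 3.3 V / 0.186 mV = 17741.94.
Need 2^N ≥ 17741.94; 2^14 = 16384, 2^15 = 32768.
Minimum N = 15.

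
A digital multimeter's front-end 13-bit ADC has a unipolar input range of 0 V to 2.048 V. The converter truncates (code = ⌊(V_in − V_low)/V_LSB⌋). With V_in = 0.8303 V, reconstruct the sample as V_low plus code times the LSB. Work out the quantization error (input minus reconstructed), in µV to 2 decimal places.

50.00 µV

LSB = 2.048/2^13 = 250.00 µV.
(0.8303 − 0)/0.00025 = 3321.2000; ⌊·⌋ gives code 3321.
V_rec = 0 + 3321·0.00025 = 0.83025 V.
Difference: 5e-05 V → 50.00 µV.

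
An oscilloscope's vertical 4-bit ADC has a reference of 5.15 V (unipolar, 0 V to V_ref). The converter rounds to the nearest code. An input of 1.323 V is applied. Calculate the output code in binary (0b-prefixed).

With 16 levels over 5.15 V, one step is 321.875 mV.
(1.323 − 0) / 0.321875 = 4.110 LSBs.
round(4.110) = 4.
In binary (0b-prefixed): 0b100.

code 0b100 (decimal 4)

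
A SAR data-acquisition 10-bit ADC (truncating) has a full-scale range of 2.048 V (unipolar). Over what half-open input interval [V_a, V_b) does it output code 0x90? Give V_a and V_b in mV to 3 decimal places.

LSB = 2.048/2^10 = 2.000 mV.
Code 0x90 = 144 decimal.
V_a = V_low + 144·LSB = 0.288 V; V_b = V_low + 145·LSB = 0.29 V.

[288.000 mV, 290.000 mV)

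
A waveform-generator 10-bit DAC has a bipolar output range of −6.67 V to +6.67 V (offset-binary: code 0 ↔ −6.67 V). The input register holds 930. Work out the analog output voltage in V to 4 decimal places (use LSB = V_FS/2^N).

5.4454 V

LSB = 13.34 V / 2^10 = 13.027 mV.
V_out = (−6.67) + 930 × 0.0130273 V = 5.44543 V.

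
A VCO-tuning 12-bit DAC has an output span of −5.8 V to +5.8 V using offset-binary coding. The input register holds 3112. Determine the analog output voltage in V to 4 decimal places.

3.0133 V

LSB = 11.6 V / 2^12 = 2.832 mV.
V_out = (−5.8) + 3112 × 0.00283203 V = 3.01328 V.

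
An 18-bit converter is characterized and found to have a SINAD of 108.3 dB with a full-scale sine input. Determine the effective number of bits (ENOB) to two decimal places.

ENOB = (SINAD − 1.76) / 6.02 = (108.3 − 1.76)/6.02 = 17.698.

17.70 bits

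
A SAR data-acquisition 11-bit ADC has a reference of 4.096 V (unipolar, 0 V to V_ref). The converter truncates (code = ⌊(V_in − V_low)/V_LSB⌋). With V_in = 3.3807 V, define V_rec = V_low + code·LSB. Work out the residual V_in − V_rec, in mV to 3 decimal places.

Step size: 4.096 V ÷ 2^11 = 2.000 mV.
(3.3807 − 0)/0.002 = 1690.3500; ⌊·⌋ gives code 1690.
Reconstructed: 3.38 V.
V_in − V_rec = 0.0007 V = 0.700 mV.

0.700 mV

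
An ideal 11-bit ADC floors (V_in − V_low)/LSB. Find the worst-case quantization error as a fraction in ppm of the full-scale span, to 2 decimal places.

Truncating → worst-case error = 1 LSB = V_FS/2^11, so 1e+06/2048 = 488.281 ppm of full scale.

488.28 ppm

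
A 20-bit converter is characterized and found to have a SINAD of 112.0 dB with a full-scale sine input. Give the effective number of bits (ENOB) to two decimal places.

18.31 bits

ENOB = (SINAD − 1.76) / 6.02 = (112.0 − 1.76)/6.02 = 18.312.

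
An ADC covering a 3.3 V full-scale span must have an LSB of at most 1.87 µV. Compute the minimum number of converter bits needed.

Number of steps required ≥ 3.3 V / 1.87 µV = 1764705.88.
Need 2^N ≥ 1764705.88; 2^20 = 1048576, 2^21 = 2097152.
Minimum N = 21.

21 bits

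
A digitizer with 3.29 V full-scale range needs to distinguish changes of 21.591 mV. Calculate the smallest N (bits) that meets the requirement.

Number of steps required ≥ 3.29 V / 21.591 mV = 152.38.
Need 2^N ≥ 152.38; 2^7 = 128, 2^8 = 256.
Minimum N = 8.

8 bits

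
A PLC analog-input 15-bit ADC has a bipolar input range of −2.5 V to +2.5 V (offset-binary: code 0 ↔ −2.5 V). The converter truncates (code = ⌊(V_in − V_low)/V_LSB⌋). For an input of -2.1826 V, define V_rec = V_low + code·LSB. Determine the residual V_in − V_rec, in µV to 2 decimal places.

LSB = 5/2^15 = 152.59 µV.
(V_in − V_low)/LSB = (-2.1826 − (−2.5))/0.000152588 = 2080.1126 → code 2080 (floor).
Reconstructed: -2.1826172 V.
Difference: 1.71875e-05 V → 17.19 µV.

17.19 µV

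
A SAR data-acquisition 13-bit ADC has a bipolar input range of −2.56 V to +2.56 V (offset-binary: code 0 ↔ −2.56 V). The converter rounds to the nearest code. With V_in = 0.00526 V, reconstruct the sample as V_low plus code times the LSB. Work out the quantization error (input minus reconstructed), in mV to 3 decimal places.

LSB = 5.12/2^13 = 0.625 mV.
Scaled input = 4104.4160 LSBs, so code = 4104.
Reconstructed: 0.005 V.
Error = 0.00526 − 0.005 = 0.00026 V = 0.260 mV.

0.260 mV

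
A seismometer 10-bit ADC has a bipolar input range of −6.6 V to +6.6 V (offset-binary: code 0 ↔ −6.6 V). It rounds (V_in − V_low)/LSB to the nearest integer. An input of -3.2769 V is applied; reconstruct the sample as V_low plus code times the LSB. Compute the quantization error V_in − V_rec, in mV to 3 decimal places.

LSB = 13.2/2^10 = 12.891 mV.
Scaled input = 257.7920 LSBs, so code = 258.
Reconstructed: -3.2742188 V.
V_in − V_rec = -0.00268125 V = -2.681 mV.

-2.681 mV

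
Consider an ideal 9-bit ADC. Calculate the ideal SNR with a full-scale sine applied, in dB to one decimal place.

SNR ≈ 6.02·N + 1.76 dB = 6.02·9 + 1.76 = 55.94 dB.

55.9 dB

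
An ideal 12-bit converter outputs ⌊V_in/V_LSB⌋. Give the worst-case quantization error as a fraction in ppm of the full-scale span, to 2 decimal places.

Truncating → worst-case error = 1 LSB = V_FS/2^12, so 1e+06/4096 = 244.141 ppm of full scale.

244.14 ppm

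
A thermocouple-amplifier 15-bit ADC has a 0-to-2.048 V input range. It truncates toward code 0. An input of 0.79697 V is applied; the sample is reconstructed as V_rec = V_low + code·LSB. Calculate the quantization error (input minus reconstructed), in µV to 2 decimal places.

LSB = 2.048/2^15 = 62.50 µV.
(0.79697 − 0)/6.25e-05 = 12751.5200; ⌊·⌋ gives code 12751.
Code 12751 maps back to 0 + 12751×6.25e-05 V = 0.7969375 V.
V_in − V_rec = 3.25e-05 V = 32.50 µV.

32.50 µV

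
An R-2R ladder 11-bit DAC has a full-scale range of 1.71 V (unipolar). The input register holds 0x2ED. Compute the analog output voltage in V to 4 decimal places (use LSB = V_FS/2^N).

LSB = 1.71 V / 2^11 = 0.835 mV.
Code 0x2ED = 749 decimal.
V_out = 0 + 749 × 0.000834961 V = 0.625386 V.

0.6254 V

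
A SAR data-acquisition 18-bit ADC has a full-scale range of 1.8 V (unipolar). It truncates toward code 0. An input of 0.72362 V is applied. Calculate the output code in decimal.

code 105384

With 262144 levels over 1.8 V, one step is 6.87 µV.
(0.72362 − 0) / 6.86646e-06 = 105384.801 LSBs.
⌊·⌋(105384.801) = 105384.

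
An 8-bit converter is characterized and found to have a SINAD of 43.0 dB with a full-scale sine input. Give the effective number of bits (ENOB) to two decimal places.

6.85 bits

ENOB = (SINAD − 1.76) / 6.02 = (43.0 − 1.76)/6.02 = 6.850.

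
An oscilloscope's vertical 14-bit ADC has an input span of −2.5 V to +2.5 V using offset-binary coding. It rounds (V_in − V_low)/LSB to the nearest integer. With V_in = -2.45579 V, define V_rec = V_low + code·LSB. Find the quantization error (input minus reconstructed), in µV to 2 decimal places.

One LSB is 5 V / 16384 = 305.18 µV.
Scaled input = 144.8673 LSBs, so code = 145.
Code 145 maps back to (−2.5) + 145×0.000305176 V = -2.4557495 V.
Error = -2.45579 − (−2.4557495) = -4.04883e-05 V = -40.49 µV.

-40.49 µV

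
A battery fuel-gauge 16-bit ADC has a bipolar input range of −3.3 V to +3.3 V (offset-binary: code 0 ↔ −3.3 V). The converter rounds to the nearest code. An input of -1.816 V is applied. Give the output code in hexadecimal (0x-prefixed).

code 0x3990 (decimal 14736)

With 65536 levels over 6.6 V, one step is 100.71 µV.
Input sits at 14735.670 steps above V_low.
So the output code is 14736.
In hexadecimal (0x-prefixed): 0x3990.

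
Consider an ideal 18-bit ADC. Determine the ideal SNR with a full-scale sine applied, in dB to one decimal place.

SNR ≈ 6.02·N + 1.76 dB = 6.02·18 + 1.76 = 110.12 dB.

110.1 dB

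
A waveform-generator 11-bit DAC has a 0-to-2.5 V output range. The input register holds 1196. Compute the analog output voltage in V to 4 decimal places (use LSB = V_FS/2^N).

1.4600 V

LSB = 2.5 V / 2^11 = 1.221 mV.
V_out = 0 + 1196 × 0.0012207 V = 1.45996 V.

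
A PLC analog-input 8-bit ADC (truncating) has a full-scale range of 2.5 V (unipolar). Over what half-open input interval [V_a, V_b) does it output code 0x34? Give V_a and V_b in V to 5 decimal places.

[0.50781 V, 0.51758 V)

LSB = 2.5/2^8 = 9.766 mV.
Code 0x34 = 52 decimal.
V_a = V_low + 52·LSB = 0.507812 V; V_b = V_low + 53·LSB = 0.517578 V.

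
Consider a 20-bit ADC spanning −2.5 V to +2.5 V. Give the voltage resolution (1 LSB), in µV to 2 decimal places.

Full-scale span = 5 V.
LSB = 5 / 2^20 = 5 / 1048576 = 4.76837e-06 V = 4.77 µV.

4.77 µV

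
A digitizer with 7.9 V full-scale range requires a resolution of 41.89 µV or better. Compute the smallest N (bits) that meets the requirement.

Number of steps required ≥ 7.9 V / 41.89 µV = 188589.16.
Need 2^N ≥ 188589.16; 2^17 = 131072, 2^18 = 262144.
Minimum N = 18.

18 bits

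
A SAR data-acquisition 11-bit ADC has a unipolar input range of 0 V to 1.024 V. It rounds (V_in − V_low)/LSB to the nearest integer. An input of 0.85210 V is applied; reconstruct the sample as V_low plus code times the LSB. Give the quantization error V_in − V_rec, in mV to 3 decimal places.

0.100 mV

LSB = 1.024/2^11 = 0.500 mV.
Scaled input = 1704.2000 LSBs, so code = 1704.
Code 1704 maps back to 0 + 1704×0.0005 V = 0.852 V.
Difference: 0.0001 V → 0.100 mV.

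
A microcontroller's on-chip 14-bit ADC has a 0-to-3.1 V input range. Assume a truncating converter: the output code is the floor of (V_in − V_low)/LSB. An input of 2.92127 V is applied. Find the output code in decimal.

Full-scale span = 3.1 V; LSB = 3.1/2^14 = 189.21 µV.
(V_in − V_low)/LSB = (2.92127 − 0) / 0.000189209 = 15439.383.
So the output code is 15439.

code 15439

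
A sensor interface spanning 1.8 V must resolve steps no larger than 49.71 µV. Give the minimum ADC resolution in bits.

16 bits

Number of steps required ≥ 1.8 V / 49.71 µV = 36210.02.
Need 2^N ≥ 36210.02; 2^15 = 32768, 2^16 = 65536.
Minimum N = 16.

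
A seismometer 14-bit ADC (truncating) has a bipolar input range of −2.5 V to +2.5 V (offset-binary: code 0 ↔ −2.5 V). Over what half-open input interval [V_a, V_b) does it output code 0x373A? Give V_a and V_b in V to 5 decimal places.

[1.81458 V, 1.81488 V)

LSB = 5/2^14 = 305.18 µV.
Code 0x373A = 14138 decimal.
V_a = V_low + 14138·LSB = 1.81458 V; V_b = V_low + 14139·LSB = 1.81488 V.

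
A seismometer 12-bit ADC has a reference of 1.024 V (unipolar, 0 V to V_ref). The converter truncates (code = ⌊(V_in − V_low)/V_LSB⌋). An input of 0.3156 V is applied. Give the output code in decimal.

code 1262

LSB = 1.024 V / 4096 = 250.00 µV.
(0.3156 − 0) / 0.00025 = 1262.400 LSBs.
Floor → code 1262.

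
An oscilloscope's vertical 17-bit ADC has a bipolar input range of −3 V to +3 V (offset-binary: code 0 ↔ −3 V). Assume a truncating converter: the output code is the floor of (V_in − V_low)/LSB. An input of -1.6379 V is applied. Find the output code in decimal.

With 131072 levels over 6 V, one step is 45.78 µV.
(V_in − V_low)/LSB = (-1.6379 − (−3)) / 4.57764e-05 = 29755.529.
⌊·⌋(29755.529) = 29755.

code 29755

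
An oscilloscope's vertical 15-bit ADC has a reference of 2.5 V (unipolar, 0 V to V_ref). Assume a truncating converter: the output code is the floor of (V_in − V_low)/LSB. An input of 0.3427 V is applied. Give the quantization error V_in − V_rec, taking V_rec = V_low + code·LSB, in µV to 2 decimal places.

63.89 µV

One LSB is 2.5 V / 32768 = 76.29 µV.
(V_in − V_low)/LSB = (0.3427 − 0)/7.62939e-05 = 4491.8374 → code 4491 (floor).
Code 4491 maps back to 0 + 4491×7.62939e-05 V = 0.34263611 V.
Error = 0.3427 − 0.34263611 = 6.38916e-05 V = 63.89 µV.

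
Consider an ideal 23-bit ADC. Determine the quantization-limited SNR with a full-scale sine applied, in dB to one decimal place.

140.2 dB

SNR ≈ 6.02·N + 1.76 dB = 6.02·23 + 1.76 = 140.22 dB.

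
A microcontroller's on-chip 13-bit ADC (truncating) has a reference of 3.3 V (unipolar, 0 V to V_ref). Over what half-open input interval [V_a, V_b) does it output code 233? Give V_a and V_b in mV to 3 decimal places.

LSB = 3.3/2^13 = 402.83 µV.
V_a = V_low + 233·LSB = 0.0938599 V; V_b = V_low + 234·LSB = 0.0942627 V.

[93.860 mV, 94.263 mV)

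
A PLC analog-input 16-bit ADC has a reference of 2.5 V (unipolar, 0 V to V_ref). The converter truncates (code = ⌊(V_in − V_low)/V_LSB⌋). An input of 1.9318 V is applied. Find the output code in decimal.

code 50640

Full-scale span = 2.5 V; LSB = 2.5/2^16 = 38.15 µV.
(V_in − V_low)/LSB = (1.9318 − 0) / 3.8147e-05 = 50640.978.
⌊·⌋(50640.978) = 50640.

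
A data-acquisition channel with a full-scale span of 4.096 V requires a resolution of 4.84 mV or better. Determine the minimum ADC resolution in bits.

Number of steps required ≥ 4.096 V / 4.84 mV = 846.28.
Need 2^N ≥ 846.28; 2^9 = 512, 2^10 = 1024.
Minimum N = 10.

10 bits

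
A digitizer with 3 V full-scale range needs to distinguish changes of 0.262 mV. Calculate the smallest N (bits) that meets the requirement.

Number of steps required ≥ 3 V / 0.262 mV = 11450.38.
Need 2^N ≥ 11450.38; 2^13 = 8192, 2^14 = 16384.
Minimum N = 14.

14 bits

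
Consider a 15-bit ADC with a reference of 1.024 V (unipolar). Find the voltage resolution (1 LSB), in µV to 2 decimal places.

Full-scale span = 1.024 V.
LSB = 1.024 / 2^15 = 1.024 / 32768 = 3.125e-05 V = 31.25 µV.

31.25 µV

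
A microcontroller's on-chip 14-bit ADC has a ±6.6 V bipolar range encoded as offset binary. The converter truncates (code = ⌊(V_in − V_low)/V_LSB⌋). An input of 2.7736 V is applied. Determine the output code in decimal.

code 11634

LSB = 13.2 V / 16384 = 0.806 mV.
Input sits at 11634.626 steps above V_low.
Floor → code 11634.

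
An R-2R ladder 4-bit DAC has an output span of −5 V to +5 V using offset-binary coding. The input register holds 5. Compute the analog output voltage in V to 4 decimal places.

LSB = 10 V / 2^4 = 0.6250 V.
V_out = (−5) + 5 × 0.625 V = -1.875 V.

-1.8750 V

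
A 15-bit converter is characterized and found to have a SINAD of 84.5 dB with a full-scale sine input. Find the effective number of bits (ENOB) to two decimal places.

ENOB = (SINAD − 1.76) / 6.02 = (84.5 − 1.76)/6.02 = 13.744.

13.74 bits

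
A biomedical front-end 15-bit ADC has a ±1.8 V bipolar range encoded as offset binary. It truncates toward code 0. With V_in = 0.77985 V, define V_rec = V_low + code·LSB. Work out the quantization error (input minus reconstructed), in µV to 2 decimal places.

40.43 µV

Step size: 3.6 V ÷ 2^15 = 109.86 µV.
Scaled input = 23482.3680 LSBs, so code = 23482.
Reconstructed: 0.77980957 V.
Error = 0.77985 − 0.77980957 = 4.04297e-05 V = 40.43 µV.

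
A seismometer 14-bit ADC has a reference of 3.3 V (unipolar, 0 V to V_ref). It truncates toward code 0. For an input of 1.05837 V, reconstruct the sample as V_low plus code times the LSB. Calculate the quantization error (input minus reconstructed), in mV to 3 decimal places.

0.130 mV

One LSB is 3.3 V / 16384 = 201.42 µV.
Scaled input = 5254.6467 LSBs, so code = 5254.
V_rec = 0 + 5254·0.000201416 = 1.0582397 V.
Error = 1.05837 − 1.0582397 = 0.000130254 V = 0.130 mV.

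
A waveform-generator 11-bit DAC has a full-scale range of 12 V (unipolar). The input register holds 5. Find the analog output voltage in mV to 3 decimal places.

LSB = 12 V / 2^11 = 5.859 mV.
V_out = 0 + 5 × 0.00585938 V = 0.0292969 V.
= 29.297 mV.

29.297 mV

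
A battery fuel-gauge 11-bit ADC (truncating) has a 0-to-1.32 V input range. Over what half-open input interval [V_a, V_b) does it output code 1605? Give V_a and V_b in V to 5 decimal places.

[1.03447 V, 1.03512 V)

LSB = 1.32/2^11 = 0.645 mV.
V_a = V_low + 1605·LSB = 1.03447 V; V_b = V_low + 1606·LSB = 1.03512 V.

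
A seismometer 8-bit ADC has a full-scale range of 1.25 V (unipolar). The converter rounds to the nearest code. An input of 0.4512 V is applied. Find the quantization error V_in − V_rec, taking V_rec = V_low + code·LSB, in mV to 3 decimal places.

LSB = 1.25/2^8 = 4.883 mV.
(V_in − V_low)/LSB = (0.4512 − 0)/0.00488281 = 92.4058 → code 92 (round).
Reconstructed: 0.44921875 V.
Difference: 0.00198125 V → 1.981 mV.

1.981 mV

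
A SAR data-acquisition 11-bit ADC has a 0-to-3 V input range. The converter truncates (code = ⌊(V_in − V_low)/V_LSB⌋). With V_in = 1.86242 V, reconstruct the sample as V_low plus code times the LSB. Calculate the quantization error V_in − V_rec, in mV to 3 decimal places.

Step size: 3 V ÷ 2^11 = 1.465 mV.
(V_in − V_low)/LSB = (1.86242 − 0)/0.00146484 = 1271.4121 → code 1271 (floor).
V_rec = 0 + 1271·0.00146484 = 1.8618164 V.
Difference: 0.000603594 V → 0.604 mV.

0.604 mV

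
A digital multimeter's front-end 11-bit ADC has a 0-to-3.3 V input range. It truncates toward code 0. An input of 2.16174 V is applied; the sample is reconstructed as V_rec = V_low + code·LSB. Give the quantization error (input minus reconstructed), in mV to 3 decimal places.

One LSB is 3.3 V / 2048 = 1.611 mV.
(2.16174 − 0)/0.00161133 = 1341.5889; ⌊·⌋ gives code 1341.
Reconstructed: 2.160791 V.
Difference: 0.000948984 V → 0.949 mV.

0.949 mV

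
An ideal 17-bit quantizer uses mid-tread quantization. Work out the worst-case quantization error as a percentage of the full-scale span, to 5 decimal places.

Rounding → worst-case error = ½ LSB = V_FS/2^18, so 100/262144 = 0.00038147 % of full scale.

0.00038 %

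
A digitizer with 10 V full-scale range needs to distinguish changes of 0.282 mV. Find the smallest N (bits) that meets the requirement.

16 bits

Number of steps required ≥ 10 V / 0.282 mV = 35460.99.
Need 2^N ≥ 35460.99; 2^15 = 32768, 2^16 = 65536.
Minimum N = 16.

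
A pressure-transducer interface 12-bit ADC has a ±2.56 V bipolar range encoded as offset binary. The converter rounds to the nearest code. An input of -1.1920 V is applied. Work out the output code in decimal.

Full-scale span = 5.12 V; LSB = 5.12/2^12 = 1.250 mV.
(V_in − V_low)/LSB = (-1.1920 − (−2.56)) / 0.00125 = 1094.400.
Round → code 1094.

code 1094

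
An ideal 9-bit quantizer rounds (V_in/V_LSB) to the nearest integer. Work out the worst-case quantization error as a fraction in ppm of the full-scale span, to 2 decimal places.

976.56 ppm

Rounding → worst-case error = ½ LSB = V_FS/2^10, so 1e+06/1024 = 976.562 ppm of full scale.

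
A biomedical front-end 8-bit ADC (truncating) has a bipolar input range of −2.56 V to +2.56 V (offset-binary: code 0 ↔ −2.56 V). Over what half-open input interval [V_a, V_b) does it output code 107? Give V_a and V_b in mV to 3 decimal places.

LSB = 5.12/2^8 = 20.000 mV.
V_a = V_low + 107·LSB = -0.42 V; V_b = V_low + 108·LSB = -0.4 V.

[-420.000 mV, -400.000 mV)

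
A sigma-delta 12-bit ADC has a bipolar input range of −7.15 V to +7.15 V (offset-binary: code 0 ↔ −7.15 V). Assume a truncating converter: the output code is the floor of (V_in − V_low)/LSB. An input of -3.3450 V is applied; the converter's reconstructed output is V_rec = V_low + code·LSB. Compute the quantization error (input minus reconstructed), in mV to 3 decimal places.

3.071 mV

LSB = 14.3/2^12 = 3.491 mV.
(-3.3450 − (−7.15))/0.00349121 = 1089.8797; ⌊·⌋ gives code 1089.
Reconstructed: -3.3480713 V.
V_in − V_rec = 0.00307129 V = 3.071 mV.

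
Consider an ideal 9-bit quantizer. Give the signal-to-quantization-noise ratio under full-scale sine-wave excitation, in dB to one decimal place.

SNR ≈ 6.02·N + 1.76 dB = 6.02·9 + 1.76 = 55.94 dB.

55.9 dB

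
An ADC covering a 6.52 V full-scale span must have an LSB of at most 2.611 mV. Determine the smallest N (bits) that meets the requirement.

Number of steps required ≥ 6.52 V / 2.611 mV = 2497.13.
Need 2^N ≥ 2497.13; 2^11 = 2048, 2^12 = 4096.
Minimum N = 12.

12 bits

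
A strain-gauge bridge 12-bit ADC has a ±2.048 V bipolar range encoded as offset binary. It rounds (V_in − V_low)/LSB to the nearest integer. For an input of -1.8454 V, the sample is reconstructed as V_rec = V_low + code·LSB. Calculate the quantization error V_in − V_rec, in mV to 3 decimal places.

One LSB is 4.096 V / 4096 = 1.000 mV.
Scaled input = 202.6000 LSBs, so code = 203.
Code 203 maps back to (−2.048) + 203×0.001 V = -1.845 V.
V_in − V_rec = -0.0004 V = -0.400 mV.

-0.400 mV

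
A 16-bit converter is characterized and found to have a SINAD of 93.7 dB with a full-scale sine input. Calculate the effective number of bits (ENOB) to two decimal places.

15.27 bits

ENOB = (SINAD − 1.76) / 6.02 = (93.7 − 1.76)/6.02 = 15.272.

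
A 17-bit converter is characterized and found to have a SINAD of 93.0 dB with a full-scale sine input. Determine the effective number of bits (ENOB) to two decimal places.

ENOB = (SINAD − 1.76) / 6.02 = (93.0 − 1.76)/6.02 = 15.156.

15.16 bits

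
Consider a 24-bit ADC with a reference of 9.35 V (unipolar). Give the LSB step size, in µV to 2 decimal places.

0.56 µV

Full-scale span = 9.35 V.
LSB = 9.35 / 2^24 = 9.35 / 16777216 = 5.57303e-07 V = 0.56 µV.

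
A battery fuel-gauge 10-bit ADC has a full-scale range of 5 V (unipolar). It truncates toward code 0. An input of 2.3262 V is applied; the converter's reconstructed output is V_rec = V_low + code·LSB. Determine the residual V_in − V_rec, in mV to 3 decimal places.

One LSB is 5 V / 1024 = 4.883 mV.
(2.3262 − 0)/0.00488281 = 476.4058; ⌊·⌋ gives code 476.
V_rec = 0 + 476·0.00488281 = 2.3242188 V.
Error = 2.3262 − 2.3242188 = 0.00198125 V = 1.981 mV.

1.981 mV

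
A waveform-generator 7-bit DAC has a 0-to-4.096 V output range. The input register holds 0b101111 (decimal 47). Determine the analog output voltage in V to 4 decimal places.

1.5040 V

LSB = 4.096 V / 2^7 = 32.000 mV.
Code 0b101111 = 47 decimal.
V_out = 0 + 47 × 0.032 V = 1.504 V.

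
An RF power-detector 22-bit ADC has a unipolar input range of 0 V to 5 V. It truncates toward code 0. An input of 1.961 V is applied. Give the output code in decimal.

code 1645006

Full-scale span = 5 V; LSB = 5/2^22 = 1.19 µV.
Input sits at 1645006.029 steps above V_low.
Floor → code 1645006.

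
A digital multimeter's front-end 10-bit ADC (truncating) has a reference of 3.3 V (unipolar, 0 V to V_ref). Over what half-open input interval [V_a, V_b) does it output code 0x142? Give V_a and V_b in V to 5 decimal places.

[1.03770 V, 1.04092 V)

LSB = 3.3/2^10 = 3.223 mV.
Code 0x142 = 322 decimal.
V_a = V_low + 322·LSB = 1.0377 V; V_b = V_low + 323·LSB = 1.04092 V.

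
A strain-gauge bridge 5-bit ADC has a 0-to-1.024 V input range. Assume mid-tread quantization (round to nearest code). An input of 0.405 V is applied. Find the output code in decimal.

Full-scale span = 1.024 V; LSB = 1.024/2^5 = 32.000 mV.
Input sits at 12.656 steps above V_low.
Round → code 13.

code 13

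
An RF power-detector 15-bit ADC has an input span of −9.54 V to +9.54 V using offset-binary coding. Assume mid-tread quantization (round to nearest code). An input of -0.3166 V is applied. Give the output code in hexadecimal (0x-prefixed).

code 0x3DE0 (decimal 15840)

LSB = 19.08 V / 32768 = 0.582 mV.
Input sits at 15840.271 steps above V_low.
Round → code 15840.
In hexadecimal (0x-prefixed): 0x3DE0.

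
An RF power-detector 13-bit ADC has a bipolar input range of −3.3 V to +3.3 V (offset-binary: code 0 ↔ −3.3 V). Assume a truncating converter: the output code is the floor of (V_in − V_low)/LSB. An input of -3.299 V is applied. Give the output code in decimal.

LSB = 6.6 V / 8192 = 0.806 mV.
Input sits at 1.241 steps above V_low.
Floor → code 1.

code 1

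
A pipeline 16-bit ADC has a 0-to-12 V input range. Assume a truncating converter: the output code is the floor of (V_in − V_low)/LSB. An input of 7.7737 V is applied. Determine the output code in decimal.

Full-scale span = 12 V; LSB = 12/2^16 = 183.11 µV.
Input sits at 42454.767 steps above V_low.
⌊·⌋(42454.767) = 42454.

code 42454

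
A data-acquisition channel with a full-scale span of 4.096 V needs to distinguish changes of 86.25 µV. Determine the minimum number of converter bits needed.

Number of steps required ≥ 4.096 V / 86.25 µV = 47489.86.
Need 2^N ≥ 47489.86; 2^15 = 32768, 2^16 = 65536.
Minimum N = 16.

16 bits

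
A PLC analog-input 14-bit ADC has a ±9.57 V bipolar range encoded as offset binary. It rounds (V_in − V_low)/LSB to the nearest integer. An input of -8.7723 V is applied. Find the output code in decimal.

code 683

Full-scale span = 19.14 V; LSB = 19.14/2^14 = 1.168 mV.
Input sits at 682.838 steps above V_low.
So the output code is 683.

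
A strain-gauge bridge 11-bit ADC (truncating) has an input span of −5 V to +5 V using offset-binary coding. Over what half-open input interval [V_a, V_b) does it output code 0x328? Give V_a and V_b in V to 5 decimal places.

[-1.05469 V, -1.04980 V)

LSB = 10/2^11 = 4.883 mV.
Code 0x328 = 808 decimal.
V_a = V_low + 808·LSB = -1.05469 V; V_b = V_low + 809·LSB = -1.0498 V.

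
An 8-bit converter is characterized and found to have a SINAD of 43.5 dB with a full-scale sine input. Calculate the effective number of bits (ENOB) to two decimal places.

6.93 bits

ENOB = (SINAD − 1.76) / 6.02 = (43.5 − 1.76)/6.02 = 6.934.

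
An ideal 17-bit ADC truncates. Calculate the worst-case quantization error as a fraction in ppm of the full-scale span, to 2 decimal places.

7.63 ppm

Truncating → worst-case error = 1 LSB = V_FS/2^17, so 1e+06/131072 = 7.62939 ppm of full scale.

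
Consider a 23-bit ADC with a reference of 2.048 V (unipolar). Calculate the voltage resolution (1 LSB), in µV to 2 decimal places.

0.24 µV

Full-scale span = 2.048 V.
LSB = 2.048 / 2^23 = 2.048 / 8388608 = 2.44141e-07 V = 0.24 µV.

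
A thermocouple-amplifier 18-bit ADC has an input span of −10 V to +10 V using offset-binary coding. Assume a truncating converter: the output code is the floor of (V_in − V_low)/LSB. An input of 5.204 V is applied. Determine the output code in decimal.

code 199281

With 262144 levels over 20 V, one step is 76.29 µV.
Input sits at 199281.869 steps above V_low.
So the output code is 199281.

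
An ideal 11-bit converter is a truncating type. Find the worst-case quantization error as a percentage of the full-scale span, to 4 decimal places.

Truncating → worst-case error = 1 LSB = V_FS/2^11, so 100/2048 = 0.0488281 % of full scale.

0.0488 %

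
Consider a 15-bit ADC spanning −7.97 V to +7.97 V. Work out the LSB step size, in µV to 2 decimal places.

486.45 µV

Full-scale span = 15.94 V.
LSB = 15.94 / 2^15 = 15.94 / 32768 = 0.00048645 V = 486.45 µV.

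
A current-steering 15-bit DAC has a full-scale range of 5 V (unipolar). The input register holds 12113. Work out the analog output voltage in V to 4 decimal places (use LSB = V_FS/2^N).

LSB = 5 V / 2^15 = 152.59 µV.
V_out = 0 + 12113 × 0.000152588 V = 1.8483 V.

1.8483 V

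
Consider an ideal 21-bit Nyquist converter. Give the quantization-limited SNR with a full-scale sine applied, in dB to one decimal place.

SNR ≈ 6.02·N + 1.76 dB = 6.02·21 + 1.76 = 128.18 dB.

128.2 dB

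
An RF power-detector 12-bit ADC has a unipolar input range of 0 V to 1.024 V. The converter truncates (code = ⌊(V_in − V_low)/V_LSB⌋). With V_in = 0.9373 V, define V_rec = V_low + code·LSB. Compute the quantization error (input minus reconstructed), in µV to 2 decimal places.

Step size: 1.024 V ÷ 2^12 = 250.00 µV.
Scaled input = 3749.2000 LSBs, so code = 3749.
Code 3749 maps back to 0 + 3749×0.00025 V = 0.93725 V.
Error = 0.9373 − 0.93725 = 5e-05 V = 50.00 µV.

50.00 µV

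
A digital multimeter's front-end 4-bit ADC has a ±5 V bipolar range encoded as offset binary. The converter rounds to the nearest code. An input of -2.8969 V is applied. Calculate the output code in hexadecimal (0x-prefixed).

Full-scale span = 10 V; LSB = 10/2^4 = 0.6250 V.
Input sits at 3.365 steps above V_low.
Round → code 3.
In hexadecimal (0x-prefixed): 0x3.

code 0x3 (decimal 3)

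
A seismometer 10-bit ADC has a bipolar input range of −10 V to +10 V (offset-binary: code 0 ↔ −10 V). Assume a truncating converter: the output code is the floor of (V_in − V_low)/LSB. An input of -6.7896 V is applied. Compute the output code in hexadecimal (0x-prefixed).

LSB = 20 V / 1024 = 19.531 mV.
(V_in − V_low)/LSB = (-6.7896 − (−10)) / 0.0195312 = 164.372.
⌊·⌋(164.372) = 164.
In hexadecimal (0x-prefixed): 0xA4.

code 0xA4 (decimal 164)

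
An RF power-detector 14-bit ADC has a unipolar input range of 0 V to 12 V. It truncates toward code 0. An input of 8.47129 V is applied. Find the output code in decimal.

Full-scale span = 12 V; LSB = 12/2^14 = 0.732 mV.
Input sits at 11566.135 steps above V_low.
⌊·⌋(11566.135) = 11566.

code 11566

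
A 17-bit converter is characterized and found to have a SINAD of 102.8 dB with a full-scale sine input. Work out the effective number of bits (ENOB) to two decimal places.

16.78 bits

ENOB = (SINAD − 1.76) / 6.02 = (102.8 − 1.76)/6.02 = 16.784.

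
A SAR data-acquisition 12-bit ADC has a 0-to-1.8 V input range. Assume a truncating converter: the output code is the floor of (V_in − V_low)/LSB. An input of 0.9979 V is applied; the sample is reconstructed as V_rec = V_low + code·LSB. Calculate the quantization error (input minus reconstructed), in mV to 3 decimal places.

LSB = 1.8/2^12 = 439.45 µV.
Scaled input = 2270.7769 LSBs, so code = 2270.
Code 2270 maps back to 0 + 2270×0.000439453 V = 0.99755859 V.
V_in − V_rec = 0.000341406 V = 0.341 mV.

0.341 mV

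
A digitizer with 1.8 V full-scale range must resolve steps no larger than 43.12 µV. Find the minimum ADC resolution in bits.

16 bits

Number of steps required ≥ 1.8 V / 43.12 µV = 41743.97.
Need 2^N ≥ 41743.97; 2^15 = 32768, 2^16 = 65536.
Minimum N = 16.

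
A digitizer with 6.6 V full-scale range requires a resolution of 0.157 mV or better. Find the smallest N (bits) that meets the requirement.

Number of steps required ≥ 6.6 V / 0.157 mV = 42038.22.
Need 2^N ≥ 42038.22; 2^15 = 32768, 2^16 = 65536.
Minimum N = 16.

16 bits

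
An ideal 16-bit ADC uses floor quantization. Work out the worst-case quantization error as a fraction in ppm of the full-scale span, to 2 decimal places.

15.26 ppm

Truncating → worst-case error = 1 LSB = V_FS/2^16, so 1e+06/65536 = 15.2588 ppm of full scale.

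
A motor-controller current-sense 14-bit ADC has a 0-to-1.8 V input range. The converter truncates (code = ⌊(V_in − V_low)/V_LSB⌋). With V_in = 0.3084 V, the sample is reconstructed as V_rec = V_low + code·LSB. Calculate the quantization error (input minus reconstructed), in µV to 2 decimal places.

13.77 µV

Step size: 1.8 V ÷ 2^14 = 109.86 µV.
(0.3084 − 0)/0.000109863 = 2807.1253; ⌊·⌋ gives code 2807.
Code 2807 maps back to 0 + 2807×0.000109863 V = 0.30838623 V.
Error = 0.3084 − 0.30838623 = 1.37695e-05 V = 13.77 µV.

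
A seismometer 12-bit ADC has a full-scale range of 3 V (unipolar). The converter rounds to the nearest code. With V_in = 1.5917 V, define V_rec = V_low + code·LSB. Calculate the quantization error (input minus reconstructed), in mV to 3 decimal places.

0.147 mV

Step size: 3 V ÷ 2^12 = 0.732 mV.
(1.5917 − 0)/0.000732422 = 2173.2011; round gives code 2173.
V_rec = 0 + 2173·0.000732422 = 1.5915527 V.
V_in − V_rec = 0.000147266 V = 0.147 mV.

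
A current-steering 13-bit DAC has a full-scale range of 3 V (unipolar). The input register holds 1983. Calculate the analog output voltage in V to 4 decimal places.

LSB = 3 V / 2^13 = 366.21 µV.
V_out = 0 + 1983 × 0.000366211 V = 0.726196 V.

0.7262 V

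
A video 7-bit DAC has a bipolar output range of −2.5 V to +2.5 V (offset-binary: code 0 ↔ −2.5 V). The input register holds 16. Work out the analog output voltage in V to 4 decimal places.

-1.8750 V

LSB = 5 V / 2^7 = 39.062 mV.
V_out = (−2.5) + 16 × 0.0390625 V = -1.875 V.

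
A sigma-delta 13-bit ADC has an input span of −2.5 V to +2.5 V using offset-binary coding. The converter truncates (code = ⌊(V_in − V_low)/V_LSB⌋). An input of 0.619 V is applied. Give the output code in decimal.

code 5110

Full-scale span = 5 V; LSB = 5/2^13 = 0.610 mV.
(V_in − V_low)/LSB = (0.619 − (−2.5)) / 0.000610352 = 5110.170.
Floor → code 5110.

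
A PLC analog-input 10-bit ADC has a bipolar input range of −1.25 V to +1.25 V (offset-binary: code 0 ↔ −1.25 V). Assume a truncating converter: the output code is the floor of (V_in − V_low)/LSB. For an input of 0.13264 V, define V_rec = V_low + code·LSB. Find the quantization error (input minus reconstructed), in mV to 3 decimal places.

LSB = 2.5/2^10 = 2.441 mV.
Scaled input = 566.3293 LSBs, so code = 566.
V_rec = (−1.25) + 566·0.00244141 = 0.13183594 V.
Error = 0.13264 − 0.13183594 = 0.000804062 V = 0.804 mV.

0.804 mV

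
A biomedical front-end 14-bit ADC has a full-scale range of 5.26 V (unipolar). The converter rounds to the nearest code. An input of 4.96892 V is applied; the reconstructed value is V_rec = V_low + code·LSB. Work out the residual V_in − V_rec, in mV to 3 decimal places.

0.108 mV

Step size: 5.26 V ÷ 2^14 = 321.04 µV.
(4.96892 − 0)/0.000321045 = 15477.3356; round gives code 15477.
Reconstructed: 4.9688123 V.
Error = 4.96892 − 4.9688123 = 0.000107744 V = 0.108 mV.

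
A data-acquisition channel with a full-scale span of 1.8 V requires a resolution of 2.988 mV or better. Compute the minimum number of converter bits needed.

10 bits

Number of steps required ≥ 1.8 V / 2.988 mV = 602.41.
Need 2^N ≥ 602.41; 2^9 = 512, 2^10 = 1024.
Minimum N = 10.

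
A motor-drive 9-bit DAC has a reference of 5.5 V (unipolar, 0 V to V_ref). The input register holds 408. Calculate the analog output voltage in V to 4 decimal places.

LSB = 5.5 V / 2^9 = 10.742 mV.
V_out = 0 + 408 × 0.0107422 V = 4.38281 V.

4.3828 V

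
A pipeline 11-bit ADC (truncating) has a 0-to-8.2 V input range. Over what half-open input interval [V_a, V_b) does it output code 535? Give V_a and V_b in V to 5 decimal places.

[2.14209 V, 2.14609 V)

LSB = 8.2/2^11 = 4.004 mV.
V_a = V_low + 535·LSB = 2.14209 V; V_b = V_low + 536·LSB = 2.14609 V.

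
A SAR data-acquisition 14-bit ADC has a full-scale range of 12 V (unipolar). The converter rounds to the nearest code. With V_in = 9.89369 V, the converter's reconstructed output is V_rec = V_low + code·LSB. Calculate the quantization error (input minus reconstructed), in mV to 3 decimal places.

One LSB is 12 V / 16384 = 0.732 mV.
(V_in − V_low)/LSB = (9.89369 − 0)/0.000732422 = 13508.1847 → code 13508 (round).
Reconstructed: 9.8935547 V.
Difference: 0.000135312 V → 0.135 mV.

0.135 mV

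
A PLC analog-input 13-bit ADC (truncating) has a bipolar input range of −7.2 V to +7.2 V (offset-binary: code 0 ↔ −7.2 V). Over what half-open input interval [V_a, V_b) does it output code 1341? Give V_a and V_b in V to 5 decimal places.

LSB = 14.4/2^13 = 1.758 mV.
V_a = V_low + 1341·LSB = -4.84277 V; V_b = V_low + 1342·LSB = -4.84102 V.

[-4.84277 V, -4.84102 V)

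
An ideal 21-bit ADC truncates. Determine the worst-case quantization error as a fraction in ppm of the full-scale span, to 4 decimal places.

0.4768 ppm

Truncating → worst-case error = 1 LSB = V_FS/2^21, so 1e+06/2097152 = 0.476837 ppm of full scale.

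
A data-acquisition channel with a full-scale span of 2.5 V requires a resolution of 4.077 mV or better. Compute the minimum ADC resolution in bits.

10 bits

Number of steps required ≥ 2.5 V / 4.077 mV = 613.20.
Need 2^N ≥ 613.20; 2^9 = 512, 2^10 = 1024.
Minimum N = 10.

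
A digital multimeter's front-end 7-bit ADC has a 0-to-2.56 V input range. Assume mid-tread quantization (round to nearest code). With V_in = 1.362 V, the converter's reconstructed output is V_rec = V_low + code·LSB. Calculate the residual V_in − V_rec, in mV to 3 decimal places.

2.000 mV

One LSB is 2.56 V / 128 = 20.000 mV.
(V_in − V_low)/LSB = (1.362 − 0)/0.02 = 68.1000 → code 68 (round).
V_rec = 0 + 68·0.02 = 1.36 V.
Error = 1.362 − 1.36 = 0.002 V = 2.000 mV.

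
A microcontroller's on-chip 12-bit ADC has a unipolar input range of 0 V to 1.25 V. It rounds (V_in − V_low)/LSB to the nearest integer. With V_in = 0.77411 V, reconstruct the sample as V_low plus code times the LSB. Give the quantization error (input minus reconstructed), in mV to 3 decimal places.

One LSB is 1.25 V / 4096 = 305.18 µV.
(V_in − V_low)/LSB = (0.77411 − 0)/0.000305176 = 2536.6036 → code 2537 (round).
Reconstructed: 0.77423096 V.
Difference: -0.000120957 V → -0.121 mV.

-0.121 mV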